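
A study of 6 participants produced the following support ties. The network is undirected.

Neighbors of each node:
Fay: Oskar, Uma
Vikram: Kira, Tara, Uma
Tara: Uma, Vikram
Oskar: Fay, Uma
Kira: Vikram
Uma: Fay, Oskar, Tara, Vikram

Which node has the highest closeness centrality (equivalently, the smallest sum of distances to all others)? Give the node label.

Uma

Farness (sum of distances to all others) for each node — Fay:9, Kira:11, Oskar:9, Tara:8, Uma:6, Vikram:7.
The smallest farness is 6, for Uma, so Uma has the highest closeness.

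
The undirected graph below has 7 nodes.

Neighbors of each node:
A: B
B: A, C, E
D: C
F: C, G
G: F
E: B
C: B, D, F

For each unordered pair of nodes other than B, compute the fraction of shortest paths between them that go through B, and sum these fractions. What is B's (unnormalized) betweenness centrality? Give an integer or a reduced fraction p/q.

Pairs whose geodesics pass through B — C–E: 1; C–A: 1; D–E: 1; D–A: 1; G–E: 1; G–A: 1; F–E: 1; F–A: 1; E–A: 1.
All other pairs contribute 0.
Summing the contributions gives betweenness(B) = 9.

9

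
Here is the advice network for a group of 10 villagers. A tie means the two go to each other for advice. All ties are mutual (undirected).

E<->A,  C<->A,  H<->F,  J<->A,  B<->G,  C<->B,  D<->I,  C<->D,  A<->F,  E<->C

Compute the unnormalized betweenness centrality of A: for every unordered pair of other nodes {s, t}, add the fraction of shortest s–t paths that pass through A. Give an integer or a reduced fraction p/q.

20

Pairs whose geodesics pass through A — B–F: 1; B–H: 1; B–J: 1; G–F: 1; G–H: 1; G–J: 1; D–F: 1; D–H: 1; D–J: 1; I–F: 1; I–H: 1; I–J: 1; F–C: 1; F–J: 1 … (+6 more pairs).
All other pairs contribute 0.
Summing the contributions gives betweenness(A) = 20.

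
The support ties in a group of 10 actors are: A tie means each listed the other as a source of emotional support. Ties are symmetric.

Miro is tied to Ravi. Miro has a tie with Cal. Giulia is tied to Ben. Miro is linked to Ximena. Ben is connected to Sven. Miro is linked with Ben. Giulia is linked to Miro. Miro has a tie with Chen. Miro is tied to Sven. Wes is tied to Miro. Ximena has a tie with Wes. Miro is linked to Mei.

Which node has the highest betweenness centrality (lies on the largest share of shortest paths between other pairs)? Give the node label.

Miro

Unnormalized betweenness of each node: Ben:1/2, Cal:0, Chen:0, Giulia:0, Mei:0, Miro:65/2, Ravi:0, Sven:0, Wes:0, Ximena:0.
Miro has the largest value, 65/2, making it the main broker — the node through which the most shortest paths run.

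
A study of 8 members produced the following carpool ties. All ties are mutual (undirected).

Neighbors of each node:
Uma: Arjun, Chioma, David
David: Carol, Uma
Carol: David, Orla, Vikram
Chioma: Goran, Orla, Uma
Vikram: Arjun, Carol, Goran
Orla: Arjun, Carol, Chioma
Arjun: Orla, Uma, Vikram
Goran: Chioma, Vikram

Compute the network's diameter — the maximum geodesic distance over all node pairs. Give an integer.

Eccentricity of each node (its greatest distance to any other): Arjun:2, Carol:2, Chioma:2, David:3, Goran:3, Orla:2, Uma:2, Vikram:2.
The maximum eccentricity is 3, realized for instance by the pair Goran–David via Goran – Vikram – Carol – David. So the diameter is 3.

3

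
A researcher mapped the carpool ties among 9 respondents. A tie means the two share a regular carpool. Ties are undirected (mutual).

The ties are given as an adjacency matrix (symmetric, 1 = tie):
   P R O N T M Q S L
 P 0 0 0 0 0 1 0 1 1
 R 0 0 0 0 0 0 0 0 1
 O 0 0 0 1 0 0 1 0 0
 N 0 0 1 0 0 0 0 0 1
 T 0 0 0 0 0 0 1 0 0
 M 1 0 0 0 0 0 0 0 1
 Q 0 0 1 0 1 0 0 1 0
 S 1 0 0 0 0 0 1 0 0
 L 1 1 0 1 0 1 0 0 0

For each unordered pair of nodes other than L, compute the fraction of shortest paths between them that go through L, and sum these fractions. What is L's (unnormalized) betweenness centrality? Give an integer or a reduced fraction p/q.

11

Pairs whose geodesics pass through L — P–R: 1; P–O: 1/2; P–N: 1; R–O: 1; R–N: 1; R–T: 2/2; R–M: 1; R–Q: 2/2; R–S: 1; O–M: 1; N–M: 1; N–S: 1/2.
All other pairs contribute 0.
Summing the contributions gives betweenness(L) = 11.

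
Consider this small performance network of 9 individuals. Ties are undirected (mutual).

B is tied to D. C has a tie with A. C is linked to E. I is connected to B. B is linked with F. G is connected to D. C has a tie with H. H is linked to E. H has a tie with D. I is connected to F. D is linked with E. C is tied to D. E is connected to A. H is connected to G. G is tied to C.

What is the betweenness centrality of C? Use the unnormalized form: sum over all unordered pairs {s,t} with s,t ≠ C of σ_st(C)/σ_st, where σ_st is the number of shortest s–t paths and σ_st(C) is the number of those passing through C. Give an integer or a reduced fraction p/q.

Pairs whose geodesics pass through C — F–A: 1/2; I–A: 1/2; B–A: 1/2; A–G: 1; A–H: 1/2; A–D: 1/2; G–E: 1/3.
All other pairs contribute 0.
Summing the contributions gives betweenness(C) = 23/6.

23/6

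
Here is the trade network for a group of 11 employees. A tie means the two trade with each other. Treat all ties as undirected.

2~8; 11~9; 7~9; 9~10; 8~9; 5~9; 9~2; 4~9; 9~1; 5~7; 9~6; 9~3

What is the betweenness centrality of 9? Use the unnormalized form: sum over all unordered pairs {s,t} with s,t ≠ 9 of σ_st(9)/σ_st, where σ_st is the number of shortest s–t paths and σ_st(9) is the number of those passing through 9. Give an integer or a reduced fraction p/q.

Pairs whose geodesics pass through 9 — 10–7: 1; 10–3: 1; 10–8: 1; 10–6: 1; 10–5: 1; 10–4: 1; 10–11: 1; 10–2: 1; 10–1: 1; 7–3: 1; 7–8: 1; 7–6: 1; 7–4: 1; 7–11: 1 … (+29 more pairs).
All other pairs contribute 0.
Summing the contributions gives betweenness(9) = 43.

43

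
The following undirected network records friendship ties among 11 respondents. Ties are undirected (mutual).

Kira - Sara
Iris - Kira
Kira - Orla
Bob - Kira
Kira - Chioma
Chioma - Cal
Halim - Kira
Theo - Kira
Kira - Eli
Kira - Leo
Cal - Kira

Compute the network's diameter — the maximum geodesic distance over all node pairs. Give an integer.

Eccentricity of each node (its greatest distance to any other): Bob:2, Cal:2, Chioma:2, Eli:2, Halim:2, Iris:2, Kira:1, Leo:2, Orla:2, Sara:2, Theo:2.
The maximum eccentricity is 2, realized for instance by the pair Bob–Theo via Bob – Kira – Theo. So the diameter is 2.

2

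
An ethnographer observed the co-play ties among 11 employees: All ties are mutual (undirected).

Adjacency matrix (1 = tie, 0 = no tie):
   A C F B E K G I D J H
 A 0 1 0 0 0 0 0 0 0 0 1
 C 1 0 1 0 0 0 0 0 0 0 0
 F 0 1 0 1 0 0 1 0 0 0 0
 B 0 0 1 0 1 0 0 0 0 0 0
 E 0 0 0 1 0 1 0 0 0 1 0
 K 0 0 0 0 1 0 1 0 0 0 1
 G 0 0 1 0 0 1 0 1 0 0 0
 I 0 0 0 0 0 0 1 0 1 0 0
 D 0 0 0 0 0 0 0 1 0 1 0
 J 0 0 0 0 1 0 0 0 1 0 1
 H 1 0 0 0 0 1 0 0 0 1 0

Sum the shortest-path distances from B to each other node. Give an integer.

22

Distances from B: A:3, C:2, D:3, E:1, F:1, G:2, H:3, I:3, J:2, K:2.
Sum = 3 + 2 + 3 + 1 + 1 + 2 + 3 + 3 + 2 + 2 = 22.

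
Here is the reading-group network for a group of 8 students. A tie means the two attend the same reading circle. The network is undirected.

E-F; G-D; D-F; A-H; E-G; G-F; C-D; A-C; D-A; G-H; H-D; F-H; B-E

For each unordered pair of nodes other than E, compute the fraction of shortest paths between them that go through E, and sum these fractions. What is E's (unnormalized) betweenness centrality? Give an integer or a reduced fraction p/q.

Pairs whose geodesics pass through E — A–B: 4/4; B–C: 2/2; B–F: 1; B–G: 1; B–H: 2/2; B–D: 2/2.
All other pairs contribute 0.
Summing the contributions gives betweenness(E) = 6.

6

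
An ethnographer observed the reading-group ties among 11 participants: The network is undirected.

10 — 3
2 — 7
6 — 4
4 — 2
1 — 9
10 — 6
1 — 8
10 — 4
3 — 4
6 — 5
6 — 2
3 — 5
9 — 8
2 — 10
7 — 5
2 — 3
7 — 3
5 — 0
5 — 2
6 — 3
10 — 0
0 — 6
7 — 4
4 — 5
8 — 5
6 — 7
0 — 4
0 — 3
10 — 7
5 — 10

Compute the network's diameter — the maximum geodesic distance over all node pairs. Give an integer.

Eccentricity of each node (its greatest distance to any other): 0:3, 1:3, 2:3, 3:3, 4:3, 5:2, 6:3, 7:3, 8:2, 9:3, 10:3.
The maximum eccentricity is 3, realized for instance by the pair 1–0 via 1 – 8 – 5 – 0. So the diameter is 3.

3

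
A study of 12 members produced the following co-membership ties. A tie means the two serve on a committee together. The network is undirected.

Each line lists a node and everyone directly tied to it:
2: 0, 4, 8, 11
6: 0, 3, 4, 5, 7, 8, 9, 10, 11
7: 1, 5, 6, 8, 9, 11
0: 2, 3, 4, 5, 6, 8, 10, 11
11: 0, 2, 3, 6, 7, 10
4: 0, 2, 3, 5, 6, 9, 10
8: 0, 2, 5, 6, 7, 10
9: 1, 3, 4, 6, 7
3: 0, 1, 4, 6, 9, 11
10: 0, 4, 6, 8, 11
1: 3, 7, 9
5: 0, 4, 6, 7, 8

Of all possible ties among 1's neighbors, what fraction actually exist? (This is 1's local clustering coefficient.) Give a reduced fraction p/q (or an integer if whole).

1's neighbors: 3, 7, and 9 (k = 3).
Possible neighbor pairs: C(3,2) = 3. Edges among them: 3–9, 7–9 → e = 2.
Clustering(1) = 2/3.

2/3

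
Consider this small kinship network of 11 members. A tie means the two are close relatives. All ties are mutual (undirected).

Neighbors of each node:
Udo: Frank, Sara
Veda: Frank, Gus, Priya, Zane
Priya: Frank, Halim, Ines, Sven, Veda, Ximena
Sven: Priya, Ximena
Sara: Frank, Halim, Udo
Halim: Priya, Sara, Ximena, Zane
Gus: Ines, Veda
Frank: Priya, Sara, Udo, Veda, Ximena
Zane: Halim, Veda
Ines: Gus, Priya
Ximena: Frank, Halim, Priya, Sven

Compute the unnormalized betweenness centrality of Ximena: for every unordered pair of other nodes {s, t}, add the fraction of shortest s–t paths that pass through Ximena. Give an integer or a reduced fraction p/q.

Pairs whose geodesics pass through Ximena — Zane–Sven: 1/3; Sven–Sara: 2/4; Sven–Udo: 1/2; Sven–Frank: 1/2; Sven–Halim: 1/2; Frank–Halim: 1/3.
All other pairs contribute 0.
Summing the contributions gives betweenness(Ximena) = 8/3.

8/3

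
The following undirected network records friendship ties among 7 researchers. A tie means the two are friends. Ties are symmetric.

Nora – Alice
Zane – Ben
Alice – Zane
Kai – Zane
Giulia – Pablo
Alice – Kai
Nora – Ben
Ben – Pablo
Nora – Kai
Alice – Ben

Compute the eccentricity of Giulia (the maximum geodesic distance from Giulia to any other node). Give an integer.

Distances from Giulia: Alice:3, Ben:2, Kai:4, Nora:3, Pablo:1, Zane:3.
The largest is 4 (to Kai), so the eccentricity of Giulia is 4.

4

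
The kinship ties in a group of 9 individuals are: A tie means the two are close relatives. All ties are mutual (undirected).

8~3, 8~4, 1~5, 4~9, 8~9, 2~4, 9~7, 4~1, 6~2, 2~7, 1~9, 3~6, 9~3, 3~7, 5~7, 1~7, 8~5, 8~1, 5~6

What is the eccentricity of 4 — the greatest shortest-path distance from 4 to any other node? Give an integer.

Distances from 4: 1:1, 2:1, 3:2, 5:2, 6:2, 7:2, 8:1, 9:1.
The largest is 2 (to 3, 5, 7, and 6), so the eccentricity of 4 is 2.

2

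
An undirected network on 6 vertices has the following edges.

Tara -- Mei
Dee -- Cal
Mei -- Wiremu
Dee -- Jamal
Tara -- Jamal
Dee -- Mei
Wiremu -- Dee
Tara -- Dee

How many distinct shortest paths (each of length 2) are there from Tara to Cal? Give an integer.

1

The shortest distance is 2, and the only length-2 path is Tara–Dee–Cal. So there is exactly 1 shortest path.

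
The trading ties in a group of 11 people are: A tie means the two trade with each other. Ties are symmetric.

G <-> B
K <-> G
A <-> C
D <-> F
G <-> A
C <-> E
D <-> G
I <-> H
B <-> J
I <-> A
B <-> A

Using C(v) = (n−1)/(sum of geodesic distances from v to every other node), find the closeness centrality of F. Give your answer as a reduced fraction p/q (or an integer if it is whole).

5/17

Distances from F: A:3, B:3, C:4, D:1, E:5, G:2, H:5, I:4, J:4, K:3. Sum = 34.
n = 11, so closeness = 10/34 = 5/17.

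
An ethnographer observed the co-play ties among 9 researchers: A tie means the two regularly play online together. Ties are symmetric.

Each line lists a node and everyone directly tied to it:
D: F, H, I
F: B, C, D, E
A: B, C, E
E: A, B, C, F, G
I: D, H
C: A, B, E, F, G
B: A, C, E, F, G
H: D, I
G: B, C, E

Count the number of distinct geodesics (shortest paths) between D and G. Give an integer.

3

The shortest distance is 3. The length-3 paths are: D–F–E–G; D–F–C–G; D–F–B–G.
That gives 3 distinct shortest paths.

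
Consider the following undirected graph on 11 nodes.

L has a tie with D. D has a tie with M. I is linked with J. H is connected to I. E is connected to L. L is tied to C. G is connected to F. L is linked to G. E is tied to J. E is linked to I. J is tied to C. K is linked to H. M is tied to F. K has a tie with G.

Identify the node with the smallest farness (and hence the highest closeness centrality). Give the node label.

Farness (sum of distances to all others) for each node — C:22, D:23, E:20, F:25, G:19, H:25, I:23, J:24, K:23, L:17, M:27.
The smallest farness is 17, for L, so L has the highest closeness.

L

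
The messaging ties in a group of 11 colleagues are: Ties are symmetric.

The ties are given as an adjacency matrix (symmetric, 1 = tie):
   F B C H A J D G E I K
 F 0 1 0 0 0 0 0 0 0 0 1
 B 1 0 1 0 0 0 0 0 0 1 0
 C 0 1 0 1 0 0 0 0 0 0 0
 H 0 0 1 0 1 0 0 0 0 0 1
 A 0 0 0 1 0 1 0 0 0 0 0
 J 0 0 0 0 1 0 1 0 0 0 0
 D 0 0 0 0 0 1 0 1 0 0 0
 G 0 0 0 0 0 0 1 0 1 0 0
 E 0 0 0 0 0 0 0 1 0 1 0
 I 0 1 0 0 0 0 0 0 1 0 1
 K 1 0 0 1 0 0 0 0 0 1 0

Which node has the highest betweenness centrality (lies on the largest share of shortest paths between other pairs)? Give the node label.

Unnormalized betweenness of each node: A:53/6, B:35/6, C:3, D:9/2, E:55/6, F:1/2, G:37/6, H:77/6, I:38/3, J:35/6, K:29/3.
H has the largest value, 77/6, making it the main broker — the node through which the most shortest paths run.

H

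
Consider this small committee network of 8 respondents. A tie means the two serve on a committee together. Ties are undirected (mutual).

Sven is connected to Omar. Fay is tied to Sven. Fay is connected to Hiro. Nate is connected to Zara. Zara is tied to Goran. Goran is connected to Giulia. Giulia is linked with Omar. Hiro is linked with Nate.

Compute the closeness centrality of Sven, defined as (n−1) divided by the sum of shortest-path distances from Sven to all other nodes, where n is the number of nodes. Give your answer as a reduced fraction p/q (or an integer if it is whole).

7/16

Distances from Sven: Fay:1, Giulia:2, Goran:3, Hiro:2, Nate:3, Omar:1, Zara:4. Sum = 16.
n = 8, so closeness = 7/16.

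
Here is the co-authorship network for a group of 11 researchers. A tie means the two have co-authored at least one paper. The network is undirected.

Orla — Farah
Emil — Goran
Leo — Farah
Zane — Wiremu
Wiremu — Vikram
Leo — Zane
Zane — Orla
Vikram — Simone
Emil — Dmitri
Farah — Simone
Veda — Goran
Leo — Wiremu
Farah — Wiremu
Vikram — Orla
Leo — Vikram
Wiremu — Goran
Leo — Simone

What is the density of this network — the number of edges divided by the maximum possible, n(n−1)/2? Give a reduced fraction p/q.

17/55

There are 17 edges and 11 nodes, so the maximum possible is C(11,2) = 55.
Density = 17/55.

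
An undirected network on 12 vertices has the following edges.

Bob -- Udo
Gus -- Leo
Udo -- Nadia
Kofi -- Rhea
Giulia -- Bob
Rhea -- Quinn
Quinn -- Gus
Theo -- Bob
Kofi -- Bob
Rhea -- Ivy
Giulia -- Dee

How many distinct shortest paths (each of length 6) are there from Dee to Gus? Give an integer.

1

The shortest distance is 6, and the only length-6 path is Dee–Giulia–Bob–Kofi–Rhea–Quinn–Gus. So there is exactly 1 shortest path.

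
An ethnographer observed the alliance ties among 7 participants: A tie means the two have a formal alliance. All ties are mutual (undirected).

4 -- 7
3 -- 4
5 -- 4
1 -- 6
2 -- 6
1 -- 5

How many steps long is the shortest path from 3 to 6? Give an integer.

4

One shortest route is 3 – 4 – 5 – 1 – 6, which uses 4 edges, and at distance 3 from 3 we only reach {1}, which does not include 6. So d(3,6) = 4.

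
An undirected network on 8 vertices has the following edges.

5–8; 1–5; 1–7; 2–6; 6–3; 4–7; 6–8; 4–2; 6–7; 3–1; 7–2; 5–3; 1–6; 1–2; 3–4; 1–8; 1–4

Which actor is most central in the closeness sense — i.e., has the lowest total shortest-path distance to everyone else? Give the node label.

1

Farness (sum of distances to all others) for each node — 1:7, 2:10, 3:10, 4:10, 5:11, 6:9, 7:10, 8:11.
The smallest farness is 7, for 1, so 1 has the highest closeness.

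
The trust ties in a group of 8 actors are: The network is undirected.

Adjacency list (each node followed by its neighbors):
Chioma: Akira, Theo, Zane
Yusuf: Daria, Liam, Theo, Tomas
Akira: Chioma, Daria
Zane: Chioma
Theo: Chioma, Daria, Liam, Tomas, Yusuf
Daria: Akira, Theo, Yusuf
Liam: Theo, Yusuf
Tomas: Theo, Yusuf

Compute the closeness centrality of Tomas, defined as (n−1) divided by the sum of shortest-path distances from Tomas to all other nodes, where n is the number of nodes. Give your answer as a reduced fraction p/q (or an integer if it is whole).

1/2

Distances from Tomas: Akira:3, Chioma:2, Daria:2, Liam:2, Theo:1, Yusuf:1, Zane:3. Sum = 14.
n = 8, so closeness = 7/14 = 1/2.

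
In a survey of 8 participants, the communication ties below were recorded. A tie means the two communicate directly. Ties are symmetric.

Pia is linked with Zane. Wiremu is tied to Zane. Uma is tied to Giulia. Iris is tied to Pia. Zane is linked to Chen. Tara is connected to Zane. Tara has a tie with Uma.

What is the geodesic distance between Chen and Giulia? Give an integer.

One shortest route is Chen – Zane – Tara – Uma – Giulia, which uses 4 edges, and at distance 3 from Chen we only reach {Iris, Uma}, which does not include Giulia. So d(Chen,Giulia) = 4.

4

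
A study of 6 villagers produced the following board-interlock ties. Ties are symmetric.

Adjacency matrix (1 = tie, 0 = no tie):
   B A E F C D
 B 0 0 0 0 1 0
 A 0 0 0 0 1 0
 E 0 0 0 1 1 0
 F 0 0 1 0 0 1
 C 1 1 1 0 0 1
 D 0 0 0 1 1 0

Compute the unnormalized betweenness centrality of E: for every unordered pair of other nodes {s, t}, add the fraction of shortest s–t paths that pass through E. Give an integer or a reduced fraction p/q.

Pairs whose geodesics pass through E — B–F: 1/2; A–F: 1/2; F–C: 1/2.
All other pairs contribute 0.
Summing the contributions gives betweenness(E) = 3/2.

3/2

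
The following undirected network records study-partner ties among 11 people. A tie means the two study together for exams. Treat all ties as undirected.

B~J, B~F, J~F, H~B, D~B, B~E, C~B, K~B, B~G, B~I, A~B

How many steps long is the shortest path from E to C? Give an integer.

One shortest route is E – B – C, which uses 2 edges, and E and C are not directly tied, so nothing shorter exists. So d(E,C) = 2.

2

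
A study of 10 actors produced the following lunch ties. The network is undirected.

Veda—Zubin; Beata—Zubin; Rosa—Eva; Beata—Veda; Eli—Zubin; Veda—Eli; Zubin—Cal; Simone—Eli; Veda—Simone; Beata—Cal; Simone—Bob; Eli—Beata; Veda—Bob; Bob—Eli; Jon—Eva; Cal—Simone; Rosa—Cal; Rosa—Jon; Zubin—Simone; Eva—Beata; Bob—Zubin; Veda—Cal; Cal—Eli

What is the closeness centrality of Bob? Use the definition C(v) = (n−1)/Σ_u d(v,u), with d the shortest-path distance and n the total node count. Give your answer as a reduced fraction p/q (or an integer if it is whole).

1/2

Distances from Bob: Beata:2, Cal:2, Eli:1, Eva:3, Jon:4, Rosa:3, Simone:1, Veda:1, Zubin:1. Sum = 18.
n = 10, so closeness = 9/18 = 1/2.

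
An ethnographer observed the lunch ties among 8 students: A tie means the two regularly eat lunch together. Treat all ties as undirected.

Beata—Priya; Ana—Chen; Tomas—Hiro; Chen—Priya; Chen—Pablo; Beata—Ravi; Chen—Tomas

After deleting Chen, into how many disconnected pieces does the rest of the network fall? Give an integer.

Without Chen, the remaining ties split the others into: {Pablo}; {Beata, Priya, Ravi}; {Hiro, Tomas}; {Ana}.
That's 4 separate components.

4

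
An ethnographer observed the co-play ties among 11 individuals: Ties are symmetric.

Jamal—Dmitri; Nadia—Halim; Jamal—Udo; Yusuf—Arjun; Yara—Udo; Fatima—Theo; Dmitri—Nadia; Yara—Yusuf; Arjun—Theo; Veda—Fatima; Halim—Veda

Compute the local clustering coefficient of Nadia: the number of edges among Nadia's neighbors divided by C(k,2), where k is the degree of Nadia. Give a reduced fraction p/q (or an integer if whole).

0

Nadia's neighbors: Dmitri and Halim (k = 2).
Possible neighbor pairs: C(2,2) = 1. Edges among them: none → e = 0.
Clustering(Nadia) = 0/1.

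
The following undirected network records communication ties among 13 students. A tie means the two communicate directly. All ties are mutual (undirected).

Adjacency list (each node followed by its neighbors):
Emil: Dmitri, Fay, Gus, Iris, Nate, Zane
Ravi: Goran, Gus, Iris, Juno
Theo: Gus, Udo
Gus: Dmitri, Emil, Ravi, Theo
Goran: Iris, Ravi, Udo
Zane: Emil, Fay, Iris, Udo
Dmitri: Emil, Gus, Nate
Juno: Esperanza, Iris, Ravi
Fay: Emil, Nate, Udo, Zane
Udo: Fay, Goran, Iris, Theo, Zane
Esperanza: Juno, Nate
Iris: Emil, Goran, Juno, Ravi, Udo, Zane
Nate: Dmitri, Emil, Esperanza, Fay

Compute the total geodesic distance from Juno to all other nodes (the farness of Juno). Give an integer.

24

Distances from Juno: Dmitri:3, Emil:2, Esperanza:1, Fay:3, Goran:2, Gus:2, Iris:1, Nate:2, Ravi:1, Theo:3, Udo:2, Zane:2.
Sum = 3 + 2 + 1 + 3 + 2 + 2 + 1 + 2 + 1 + 3 + 2 + 2 = 24.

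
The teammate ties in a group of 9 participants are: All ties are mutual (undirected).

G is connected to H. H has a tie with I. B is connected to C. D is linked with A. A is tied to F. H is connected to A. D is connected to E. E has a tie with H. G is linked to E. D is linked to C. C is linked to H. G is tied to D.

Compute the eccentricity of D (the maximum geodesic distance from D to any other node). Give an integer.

Distances from D: A:1, B:2, C:1, E:1, F:2, G:1, H:2, I:3.
The largest is 3 (to I), so the eccentricity of D is 3.

3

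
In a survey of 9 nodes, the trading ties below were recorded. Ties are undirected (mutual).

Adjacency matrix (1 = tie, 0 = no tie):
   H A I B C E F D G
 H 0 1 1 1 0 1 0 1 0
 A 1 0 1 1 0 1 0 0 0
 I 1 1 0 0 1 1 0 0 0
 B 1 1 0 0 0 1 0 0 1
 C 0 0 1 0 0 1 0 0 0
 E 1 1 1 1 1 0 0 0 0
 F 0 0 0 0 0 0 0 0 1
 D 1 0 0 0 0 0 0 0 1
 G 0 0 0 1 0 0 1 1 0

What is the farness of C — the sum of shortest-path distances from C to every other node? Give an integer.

Distances from C: A:2, B:2, D:3, E:1, F:4, G:3, H:2, I:1.
Sum = 2 + 2 + 3 + 1 + 4 + 3 + 2 + 1 = 18.

18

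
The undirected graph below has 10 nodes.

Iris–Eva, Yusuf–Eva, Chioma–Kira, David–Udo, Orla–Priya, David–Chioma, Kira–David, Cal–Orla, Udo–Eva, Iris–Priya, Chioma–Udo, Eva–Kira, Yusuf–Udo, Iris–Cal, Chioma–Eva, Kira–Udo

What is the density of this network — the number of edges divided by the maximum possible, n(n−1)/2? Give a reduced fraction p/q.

There are 16 edges and 10 nodes, so the maximum possible is C(10,2) = 45.
Density = 16/45.

16/45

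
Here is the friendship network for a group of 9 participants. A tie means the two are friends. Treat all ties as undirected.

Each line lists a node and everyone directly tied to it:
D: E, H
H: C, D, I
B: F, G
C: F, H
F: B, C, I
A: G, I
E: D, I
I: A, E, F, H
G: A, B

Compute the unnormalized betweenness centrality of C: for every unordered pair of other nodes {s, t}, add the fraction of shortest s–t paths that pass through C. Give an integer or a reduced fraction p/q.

Pairs whose geodesics pass through C — D–F: 1/3; D–B: 1/3; H–F: 1/2; H–B: 1/2.
All other pairs contribute 0.
Summing the contributions gives betweenness(C) = 5/3.

5/3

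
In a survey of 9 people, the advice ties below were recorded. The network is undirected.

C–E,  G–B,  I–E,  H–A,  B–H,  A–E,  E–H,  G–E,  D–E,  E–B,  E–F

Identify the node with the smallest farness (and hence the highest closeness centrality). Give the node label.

Farness (sum of distances to all others) for each node — A:14, B:13, C:15, D:15, E:8, F:15, G:14, H:13, I:15.
The smallest farness is 8, for E, so E has the highest closeness.

E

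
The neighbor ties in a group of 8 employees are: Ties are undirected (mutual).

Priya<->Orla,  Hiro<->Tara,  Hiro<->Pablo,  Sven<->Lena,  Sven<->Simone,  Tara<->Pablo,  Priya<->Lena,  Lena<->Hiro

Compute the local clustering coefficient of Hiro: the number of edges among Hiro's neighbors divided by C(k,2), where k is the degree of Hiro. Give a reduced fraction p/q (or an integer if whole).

Hiro's neighbors: Lena, Pablo, and Tara (k = 3).
Possible neighbor pairs: C(3,2) = 3. Edges among them: Pablo–Tara → e = 1.
Clustering(Hiro) = 1/3.

1/3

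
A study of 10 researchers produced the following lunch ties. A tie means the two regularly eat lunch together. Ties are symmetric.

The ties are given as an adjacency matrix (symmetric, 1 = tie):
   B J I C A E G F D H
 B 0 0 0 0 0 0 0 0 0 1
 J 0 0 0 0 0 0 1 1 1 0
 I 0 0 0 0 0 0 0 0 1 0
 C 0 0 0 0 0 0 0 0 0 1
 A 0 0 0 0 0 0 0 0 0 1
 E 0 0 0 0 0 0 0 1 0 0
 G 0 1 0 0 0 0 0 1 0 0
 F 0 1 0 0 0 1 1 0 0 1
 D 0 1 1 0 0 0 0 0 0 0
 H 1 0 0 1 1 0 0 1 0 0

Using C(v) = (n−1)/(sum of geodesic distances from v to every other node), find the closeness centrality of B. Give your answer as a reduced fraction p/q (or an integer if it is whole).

9/25

Distances from B: A:2, C:2, D:4, E:3, F:2, G:3, H:1, I:5, J:3. Sum = 25.
n = 10, so closeness = 9/25.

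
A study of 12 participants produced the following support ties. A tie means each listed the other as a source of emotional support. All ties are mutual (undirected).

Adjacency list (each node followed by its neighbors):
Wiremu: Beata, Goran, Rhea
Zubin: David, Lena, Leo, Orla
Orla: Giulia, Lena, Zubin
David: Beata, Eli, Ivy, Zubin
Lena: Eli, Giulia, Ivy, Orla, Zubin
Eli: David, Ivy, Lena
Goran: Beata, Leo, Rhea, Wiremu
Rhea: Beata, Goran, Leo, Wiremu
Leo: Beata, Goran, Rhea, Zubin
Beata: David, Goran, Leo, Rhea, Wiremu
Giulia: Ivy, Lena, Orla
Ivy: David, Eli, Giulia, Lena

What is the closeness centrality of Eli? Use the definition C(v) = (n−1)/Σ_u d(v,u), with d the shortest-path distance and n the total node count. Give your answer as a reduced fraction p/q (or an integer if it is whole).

11/23

Distances from Eli: Beata:2, David:1, Giulia:2, Goran:3, Ivy:1, Lena:1, Leo:3, Orla:2, Rhea:3, Wiremu:3, Zubin:2. Sum = 23.
n = 12, so closeness = 11/23.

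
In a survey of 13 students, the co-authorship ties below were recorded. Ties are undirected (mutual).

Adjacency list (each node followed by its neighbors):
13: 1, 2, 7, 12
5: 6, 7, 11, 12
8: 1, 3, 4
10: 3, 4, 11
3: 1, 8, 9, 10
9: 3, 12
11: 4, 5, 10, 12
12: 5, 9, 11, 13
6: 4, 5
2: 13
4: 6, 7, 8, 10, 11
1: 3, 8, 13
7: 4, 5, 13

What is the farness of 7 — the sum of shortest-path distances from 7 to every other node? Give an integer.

23

Distances from 7: 1:2, 2:2, 3:3, 4:1, 5:1, 6:2, 8:2, 9:3, 10:2, 11:2, 12:2, 13:1.
Sum = 2 + 2 + 3 + 1 + 1 + 2 + 2 + 3 + 2 + 2 + 2 + 1 = 23.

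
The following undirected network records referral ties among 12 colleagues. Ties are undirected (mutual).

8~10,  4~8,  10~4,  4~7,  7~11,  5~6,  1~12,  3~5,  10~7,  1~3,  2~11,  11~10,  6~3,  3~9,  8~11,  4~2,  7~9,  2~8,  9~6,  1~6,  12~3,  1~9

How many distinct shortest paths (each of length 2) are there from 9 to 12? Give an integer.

2

The shortest distance is 2. The length-2 paths are: 9–3–12; 9–1–12.
That gives 2 distinct shortest paths.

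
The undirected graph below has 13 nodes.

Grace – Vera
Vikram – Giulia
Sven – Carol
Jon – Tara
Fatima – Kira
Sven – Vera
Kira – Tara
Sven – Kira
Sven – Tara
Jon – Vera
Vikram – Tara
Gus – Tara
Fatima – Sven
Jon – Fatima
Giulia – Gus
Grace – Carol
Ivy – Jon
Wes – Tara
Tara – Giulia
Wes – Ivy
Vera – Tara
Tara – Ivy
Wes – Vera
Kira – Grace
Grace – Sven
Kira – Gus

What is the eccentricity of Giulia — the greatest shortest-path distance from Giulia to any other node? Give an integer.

3

Distances from Giulia: Carol:3, Fatima:3, Grace:3, Gus:1, Ivy:2, Jon:2, Kira:2, Sven:2, Tara:1, Vera:2, Vikram:1, Wes:2.
The largest is 3 (to Fatima, Grace, and Carol), so the eccentricity of Giulia is 3.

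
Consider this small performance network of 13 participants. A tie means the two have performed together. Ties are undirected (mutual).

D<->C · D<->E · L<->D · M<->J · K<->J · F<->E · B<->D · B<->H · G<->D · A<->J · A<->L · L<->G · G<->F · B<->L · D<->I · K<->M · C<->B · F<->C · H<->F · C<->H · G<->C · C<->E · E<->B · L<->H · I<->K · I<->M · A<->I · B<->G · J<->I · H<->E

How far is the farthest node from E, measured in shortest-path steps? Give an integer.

Distances from E: A:3, B:1, C:1, D:1, F:1, G:2, H:1, I:2, J:3, K:3, L:2, M:3.
The largest is 3 (to A, K, J, and M), so the eccentricity of E is 3.

3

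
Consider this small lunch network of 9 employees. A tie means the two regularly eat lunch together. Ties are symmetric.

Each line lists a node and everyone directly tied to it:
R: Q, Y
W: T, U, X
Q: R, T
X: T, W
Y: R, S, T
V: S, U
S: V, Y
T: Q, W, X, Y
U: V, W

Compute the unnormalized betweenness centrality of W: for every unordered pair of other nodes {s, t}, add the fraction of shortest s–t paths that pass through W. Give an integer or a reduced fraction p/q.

Pairs whose geodesics pass through W — Y–U: 1/2; V–X: 1; V–T: 1/2; V–Q: 1/3; U–X: 1; U–T: 1; U–Q: 1; U–R: 2/3.
All other pairs contribute 0.
Summing the contributions gives betweenness(W) = 6.

6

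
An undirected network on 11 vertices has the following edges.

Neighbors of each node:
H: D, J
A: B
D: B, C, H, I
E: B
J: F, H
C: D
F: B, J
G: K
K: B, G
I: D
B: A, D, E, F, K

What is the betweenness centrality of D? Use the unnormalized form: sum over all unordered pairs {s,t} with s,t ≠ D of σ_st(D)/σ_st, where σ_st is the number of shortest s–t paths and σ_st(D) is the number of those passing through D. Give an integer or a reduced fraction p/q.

22

Pairs whose geodesics pass through D — E–I: 1; E–C: 1; E–H: 1; G–I: 1; G–C: 1; G–H: 1; I–C: 1; I–A: 1; I–J: 1; I–H: 1; I–B: 1; I–F: 1; I–K: 1; C–A: 1 … (+8 more pairs).
All other pairs contribute 0.
Summing the contributions gives betweenness(D) = 22.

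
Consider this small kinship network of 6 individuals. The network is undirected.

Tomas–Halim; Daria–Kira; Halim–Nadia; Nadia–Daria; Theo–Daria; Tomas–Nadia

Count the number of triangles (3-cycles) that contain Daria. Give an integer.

Daria's neighbors are Kira, Nadia, and Theo, but none of them are tied to each other, so no triangle contains Daria.

0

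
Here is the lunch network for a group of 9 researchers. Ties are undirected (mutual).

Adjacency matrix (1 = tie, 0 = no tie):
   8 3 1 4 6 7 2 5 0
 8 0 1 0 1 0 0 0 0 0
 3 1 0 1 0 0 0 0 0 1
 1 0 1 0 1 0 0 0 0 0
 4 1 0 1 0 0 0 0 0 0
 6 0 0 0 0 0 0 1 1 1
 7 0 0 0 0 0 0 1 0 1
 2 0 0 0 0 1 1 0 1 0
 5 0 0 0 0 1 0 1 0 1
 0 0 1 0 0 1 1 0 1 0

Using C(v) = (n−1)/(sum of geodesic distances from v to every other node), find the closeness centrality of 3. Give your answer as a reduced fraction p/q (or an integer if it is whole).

Distances from 3: 0:1, 1:1, 2:3, 4:2, 5:2, 6:2, 7:2, 8:1. Sum = 14.
n = 9, so closeness = 8/14 = 4/7.

4/7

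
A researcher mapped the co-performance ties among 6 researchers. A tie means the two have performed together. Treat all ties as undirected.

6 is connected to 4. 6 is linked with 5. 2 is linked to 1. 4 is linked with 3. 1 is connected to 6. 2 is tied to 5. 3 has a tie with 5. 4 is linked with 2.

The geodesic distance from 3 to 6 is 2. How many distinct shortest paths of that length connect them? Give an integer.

The shortest distance is 2. The length-2 paths are: 3–5–6; 3–4–6.
That gives 2 distinct shortest paths.

2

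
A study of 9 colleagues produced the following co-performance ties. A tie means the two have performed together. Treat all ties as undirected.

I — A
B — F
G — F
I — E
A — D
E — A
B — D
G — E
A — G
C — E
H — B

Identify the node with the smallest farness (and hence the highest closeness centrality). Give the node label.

A

Farness (sum of distances to all others) for each node — A:13, B:17, C:22, D:15, E:15, F:16, G:14, H:24, I:18.
The smallest farness is 13, for A, so A has the highest closeness.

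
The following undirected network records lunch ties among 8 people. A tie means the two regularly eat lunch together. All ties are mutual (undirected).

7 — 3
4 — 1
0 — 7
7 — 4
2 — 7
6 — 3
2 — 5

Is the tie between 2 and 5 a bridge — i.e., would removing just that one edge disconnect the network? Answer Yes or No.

Without the 2–5 edge there is no alternate route between 2 and 5, so the network disconnects. It is a bridge.

Yes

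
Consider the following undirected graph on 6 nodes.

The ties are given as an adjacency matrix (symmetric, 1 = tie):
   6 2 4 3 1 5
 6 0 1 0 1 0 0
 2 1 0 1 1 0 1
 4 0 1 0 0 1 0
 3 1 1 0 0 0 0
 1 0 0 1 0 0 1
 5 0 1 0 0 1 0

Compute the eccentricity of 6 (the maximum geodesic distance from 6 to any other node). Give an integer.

3

Distances from 6: 1:3, 2:1, 3:1, 4:2, 5:2.
The largest is 3 (to 1), so the eccentricity of 6 is 3.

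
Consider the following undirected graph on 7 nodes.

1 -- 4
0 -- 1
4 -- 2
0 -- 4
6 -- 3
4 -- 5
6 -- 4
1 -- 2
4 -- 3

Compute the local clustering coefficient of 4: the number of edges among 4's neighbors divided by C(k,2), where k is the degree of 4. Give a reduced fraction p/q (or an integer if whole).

1/5

4's neighbors: 0, 1, 2, 3, 5, and 6 (k = 6).
Possible neighbor pairs: C(6,2) = 15. Edges among them: 0–1, 1–2, 3–6 → e = 3.
Clustering(4) = 3/15 = 1/5.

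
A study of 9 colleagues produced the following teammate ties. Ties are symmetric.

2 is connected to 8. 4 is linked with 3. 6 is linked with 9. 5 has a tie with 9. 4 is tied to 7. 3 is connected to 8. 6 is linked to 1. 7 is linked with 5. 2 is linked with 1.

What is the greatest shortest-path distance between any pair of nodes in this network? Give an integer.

Eccentricity of each node (its greatest distance to any other): 1:4, 2:4, 3:4, 4:4, 5:4, 6:4, 7:4, 8:4, 9:4.
The maximum eccentricity is 4, realized for instance by the pair 8–9 via 8 – 2 – 1 – 6 – 9. So the diameter is 4.

4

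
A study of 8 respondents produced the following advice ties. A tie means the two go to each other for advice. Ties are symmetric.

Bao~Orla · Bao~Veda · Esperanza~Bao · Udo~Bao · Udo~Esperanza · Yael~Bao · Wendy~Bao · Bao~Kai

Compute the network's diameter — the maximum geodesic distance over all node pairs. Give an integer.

2

Eccentricity of each node (its greatest distance to any other): Bao:1, Esperanza:2, Kai:2, Orla:2, Udo:2, Veda:2, Wendy:2, Yael:2.
The maximum eccentricity is 2, realized for instance by the pair Kai–Veda via Kai – Bao – Veda. So the diameter is 2.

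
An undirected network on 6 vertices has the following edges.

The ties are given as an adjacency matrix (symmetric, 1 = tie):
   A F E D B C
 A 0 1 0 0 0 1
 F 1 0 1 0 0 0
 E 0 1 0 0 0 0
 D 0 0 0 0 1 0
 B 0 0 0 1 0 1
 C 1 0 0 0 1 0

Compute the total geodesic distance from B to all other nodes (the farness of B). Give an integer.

Distances from B: A:2, C:1, D:1, E:4, F:3.
Sum = 2 + 1 + 1 + 4 + 3 = 11.

11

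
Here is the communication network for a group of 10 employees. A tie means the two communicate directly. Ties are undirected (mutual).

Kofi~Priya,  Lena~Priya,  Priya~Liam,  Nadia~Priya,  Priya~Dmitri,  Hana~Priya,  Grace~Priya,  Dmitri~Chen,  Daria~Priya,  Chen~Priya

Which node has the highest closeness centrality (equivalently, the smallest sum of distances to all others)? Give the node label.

Farness (sum of distances to all others) for each node — Chen:16, Daria:17, Dmitri:16, Grace:17, Hana:17, Kofi:17, Lena:17, Liam:17, Nadia:17, Priya:9.
The smallest farness is 9, for Priya, so Priya has the highest closeness.

Priya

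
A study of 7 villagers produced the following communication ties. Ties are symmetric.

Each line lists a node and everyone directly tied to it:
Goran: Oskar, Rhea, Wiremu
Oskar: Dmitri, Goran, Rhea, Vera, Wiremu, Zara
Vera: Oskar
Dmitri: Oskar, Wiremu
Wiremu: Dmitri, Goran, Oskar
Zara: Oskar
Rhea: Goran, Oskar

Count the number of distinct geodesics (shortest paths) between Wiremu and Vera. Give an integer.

The shortest distance is 2, and the only length-2 path is Wiremu–Oskar–Vera. So there is exactly 1 shortest path.

1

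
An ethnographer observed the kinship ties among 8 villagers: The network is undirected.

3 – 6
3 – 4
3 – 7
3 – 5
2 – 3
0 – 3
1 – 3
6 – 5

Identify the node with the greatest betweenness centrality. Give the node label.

Unnormalized betweenness of each node: 0:0, 1:0, 2:0, 3:20, 4:0, 5:0, 6:0, 7:0.
3 has the largest value, 20, making it the main broker — the node through which the most shortest paths run.

3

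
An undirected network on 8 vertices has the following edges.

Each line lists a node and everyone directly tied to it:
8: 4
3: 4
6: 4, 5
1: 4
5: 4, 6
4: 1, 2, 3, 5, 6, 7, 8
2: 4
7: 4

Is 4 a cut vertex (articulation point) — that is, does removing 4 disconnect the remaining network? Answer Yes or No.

Yes

Removing 4 leaves {2} with no path to {5 and 6}, so the network splits into 6 components. 4 is a cut vertex.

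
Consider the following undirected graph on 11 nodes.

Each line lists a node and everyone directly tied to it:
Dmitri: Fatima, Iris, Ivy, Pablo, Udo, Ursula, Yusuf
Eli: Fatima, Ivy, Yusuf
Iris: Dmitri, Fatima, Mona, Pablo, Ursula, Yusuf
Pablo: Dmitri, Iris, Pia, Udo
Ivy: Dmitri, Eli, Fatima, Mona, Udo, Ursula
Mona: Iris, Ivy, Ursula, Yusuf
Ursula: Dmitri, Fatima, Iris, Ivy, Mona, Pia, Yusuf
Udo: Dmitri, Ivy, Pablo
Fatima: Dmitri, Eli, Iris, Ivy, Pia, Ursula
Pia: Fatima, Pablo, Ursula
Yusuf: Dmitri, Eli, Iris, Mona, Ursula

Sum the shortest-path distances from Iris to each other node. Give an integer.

14

Distances from Iris: Dmitri:1, Eli:2, Fatima:1, Ivy:2, Mona:1, Pablo:1, Pia:2, Udo:2, Ursula:1, Yusuf:1.
Sum = 1 + 2 + 1 + 2 + 1 + 1 + 2 + 2 + 1 + 1 = 14.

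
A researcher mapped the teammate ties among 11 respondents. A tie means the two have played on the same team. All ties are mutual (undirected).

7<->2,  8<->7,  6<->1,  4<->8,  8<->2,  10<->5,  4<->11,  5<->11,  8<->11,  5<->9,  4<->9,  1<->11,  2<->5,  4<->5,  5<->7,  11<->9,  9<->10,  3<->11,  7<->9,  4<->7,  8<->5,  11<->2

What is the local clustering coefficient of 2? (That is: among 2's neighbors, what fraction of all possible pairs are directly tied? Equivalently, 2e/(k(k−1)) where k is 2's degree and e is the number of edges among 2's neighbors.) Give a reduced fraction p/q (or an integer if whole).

5/6

2's neighbors: 5, 7, 8, and 11 (k = 4).
Possible neighbor pairs: C(4,2) = 6. Edges among them: 5–7, 5–8, 5–11, 7–8, 8–11 → e = 5.
Clustering(2) = 5/6.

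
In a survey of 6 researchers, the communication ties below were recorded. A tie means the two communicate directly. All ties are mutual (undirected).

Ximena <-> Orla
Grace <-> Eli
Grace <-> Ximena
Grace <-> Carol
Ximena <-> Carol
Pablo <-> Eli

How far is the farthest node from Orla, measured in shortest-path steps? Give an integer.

4

Distances from Orla: Carol:2, Eli:3, Grace:2, Pablo:4, Ximena:1.
The largest is 4 (to Pablo), so the eccentricity of Orla is 4.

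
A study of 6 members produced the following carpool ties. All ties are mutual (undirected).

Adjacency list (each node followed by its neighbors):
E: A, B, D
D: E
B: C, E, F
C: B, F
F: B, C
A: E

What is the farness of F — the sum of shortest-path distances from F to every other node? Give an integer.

Distances from F: A:3, B:1, C:1, D:3, E:2.
Sum = 3 + 1 + 1 + 3 + 2 = 10.

10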